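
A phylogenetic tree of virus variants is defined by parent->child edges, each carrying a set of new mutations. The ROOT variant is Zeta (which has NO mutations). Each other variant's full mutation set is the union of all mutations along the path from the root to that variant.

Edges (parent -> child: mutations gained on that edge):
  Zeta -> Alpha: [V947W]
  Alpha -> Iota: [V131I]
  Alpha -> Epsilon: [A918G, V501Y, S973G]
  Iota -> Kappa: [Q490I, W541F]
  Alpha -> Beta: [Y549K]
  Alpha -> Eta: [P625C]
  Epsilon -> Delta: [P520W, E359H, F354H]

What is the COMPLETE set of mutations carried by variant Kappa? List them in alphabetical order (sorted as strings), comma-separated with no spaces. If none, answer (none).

Answer: Q490I,V131I,V947W,W541F

Derivation:
At Zeta: gained [] -> total []
At Alpha: gained ['V947W'] -> total ['V947W']
At Iota: gained ['V131I'] -> total ['V131I', 'V947W']
At Kappa: gained ['Q490I', 'W541F'] -> total ['Q490I', 'V131I', 'V947W', 'W541F']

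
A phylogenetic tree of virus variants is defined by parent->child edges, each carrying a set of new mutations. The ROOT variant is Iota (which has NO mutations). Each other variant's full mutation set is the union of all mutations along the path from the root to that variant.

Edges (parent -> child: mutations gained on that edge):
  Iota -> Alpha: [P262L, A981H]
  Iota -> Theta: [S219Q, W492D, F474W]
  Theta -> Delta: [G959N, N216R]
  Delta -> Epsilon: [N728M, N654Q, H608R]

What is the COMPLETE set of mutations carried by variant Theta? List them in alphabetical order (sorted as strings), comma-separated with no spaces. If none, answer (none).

At Iota: gained [] -> total []
At Theta: gained ['S219Q', 'W492D', 'F474W'] -> total ['F474W', 'S219Q', 'W492D']

Answer: F474W,S219Q,W492D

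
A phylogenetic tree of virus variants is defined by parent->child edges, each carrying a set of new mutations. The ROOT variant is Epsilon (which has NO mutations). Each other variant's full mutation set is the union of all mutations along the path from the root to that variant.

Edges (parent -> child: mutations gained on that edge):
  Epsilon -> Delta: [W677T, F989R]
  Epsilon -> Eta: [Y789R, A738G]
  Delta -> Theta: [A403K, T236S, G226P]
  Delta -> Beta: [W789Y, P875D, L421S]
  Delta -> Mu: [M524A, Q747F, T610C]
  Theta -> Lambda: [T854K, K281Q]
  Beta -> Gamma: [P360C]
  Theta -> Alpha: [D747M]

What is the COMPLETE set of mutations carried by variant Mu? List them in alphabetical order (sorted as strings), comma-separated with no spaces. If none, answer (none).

Answer: F989R,M524A,Q747F,T610C,W677T

Derivation:
At Epsilon: gained [] -> total []
At Delta: gained ['W677T', 'F989R'] -> total ['F989R', 'W677T']
At Mu: gained ['M524A', 'Q747F', 'T610C'] -> total ['F989R', 'M524A', 'Q747F', 'T610C', 'W677T']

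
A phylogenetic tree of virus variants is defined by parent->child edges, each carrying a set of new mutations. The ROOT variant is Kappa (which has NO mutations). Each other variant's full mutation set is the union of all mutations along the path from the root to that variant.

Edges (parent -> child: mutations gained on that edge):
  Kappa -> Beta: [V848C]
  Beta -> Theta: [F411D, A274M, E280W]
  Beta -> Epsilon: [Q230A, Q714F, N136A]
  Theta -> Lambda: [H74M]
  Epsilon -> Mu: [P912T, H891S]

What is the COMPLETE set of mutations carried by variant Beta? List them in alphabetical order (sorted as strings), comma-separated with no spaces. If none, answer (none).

At Kappa: gained [] -> total []
At Beta: gained ['V848C'] -> total ['V848C']

Answer: V848C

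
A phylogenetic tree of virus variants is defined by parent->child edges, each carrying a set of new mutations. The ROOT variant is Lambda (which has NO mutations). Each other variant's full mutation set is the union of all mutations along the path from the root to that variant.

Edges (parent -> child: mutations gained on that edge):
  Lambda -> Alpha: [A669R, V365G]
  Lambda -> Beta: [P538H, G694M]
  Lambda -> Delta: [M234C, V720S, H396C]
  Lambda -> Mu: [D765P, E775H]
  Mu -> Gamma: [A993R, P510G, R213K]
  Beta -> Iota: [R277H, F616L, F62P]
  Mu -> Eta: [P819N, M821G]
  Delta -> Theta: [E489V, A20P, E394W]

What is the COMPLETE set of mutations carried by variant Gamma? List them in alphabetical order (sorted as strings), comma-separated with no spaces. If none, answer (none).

At Lambda: gained [] -> total []
At Mu: gained ['D765P', 'E775H'] -> total ['D765P', 'E775H']
At Gamma: gained ['A993R', 'P510G', 'R213K'] -> total ['A993R', 'D765P', 'E775H', 'P510G', 'R213K']

Answer: A993R,D765P,E775H,P510G,R213K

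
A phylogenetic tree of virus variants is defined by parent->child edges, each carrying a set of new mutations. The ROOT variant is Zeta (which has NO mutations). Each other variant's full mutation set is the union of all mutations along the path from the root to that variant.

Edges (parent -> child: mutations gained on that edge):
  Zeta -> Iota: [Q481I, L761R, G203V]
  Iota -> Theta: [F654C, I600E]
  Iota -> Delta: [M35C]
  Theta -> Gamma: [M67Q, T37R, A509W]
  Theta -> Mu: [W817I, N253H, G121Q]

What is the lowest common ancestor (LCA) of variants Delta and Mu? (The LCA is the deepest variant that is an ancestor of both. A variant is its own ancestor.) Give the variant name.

Path from root to Delta: Zeta -> Iota -> Delta
  ancestors of Delta: {Zeta, Iota, Delta}
Path from root to Mu: Zeta -> Iota -> Theta -> Mu
  ancestors of Mu: {Zeta, Iota, Theta, Mu}
Common ancestors: {Zeta, Iota}
Walk up from Mu: Mu (not in ancestors of Delta), Theta (not in ancestors of Delta), Iota (in ancestors of Delta), Zeta (in ancestors of Delta)
Deepest common ancestor (LCA) = Iota

Answer: Iota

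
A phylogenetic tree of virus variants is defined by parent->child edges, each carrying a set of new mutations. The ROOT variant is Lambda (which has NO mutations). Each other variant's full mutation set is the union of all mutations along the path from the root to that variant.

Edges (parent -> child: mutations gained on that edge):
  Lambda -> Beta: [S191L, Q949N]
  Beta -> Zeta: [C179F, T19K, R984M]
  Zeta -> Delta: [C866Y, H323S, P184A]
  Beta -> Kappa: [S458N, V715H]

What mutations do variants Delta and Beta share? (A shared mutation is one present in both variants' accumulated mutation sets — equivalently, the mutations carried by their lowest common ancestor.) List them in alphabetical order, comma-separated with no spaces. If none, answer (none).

Accumulating mutations along path to Delta:
  At Lambda: gained [] -> total []
  At Beta: gained ['S191L', 'Q949N'] -> total ['Q949N', 'S191L']
  At Zeta: gained ['C179F', 'T19K', 'R984M'] -> total ['C179F', 'Q949N', 'R984M', 'S191L', 'T19K']
  At Delta: gained ['C866Y', 'H323S', 'P184A'] -> total ['C179F', 'C866Y', 'H323S', 'P184A', 'Q949N', 'R984M', 'S191L', 'T19K']
Mutations(Delta) = ['C179F', 'C866Y', 'H323S', 'P184A', 'Q949N', 'R984M', 'S191L', 'T19K']
Accumulating mutations along path to Beta:
  At Lambda: gained [] -> total []
  At Beta: gained ['S191L', 'Q949N'] -> total ['Q949N', 'S191L']
Mutations(Beta) = ['Q949N', 'S191L']
Intersection: ['C179F', 'C866Y', 'H323S', 'P184A', 'Q949N', 'R984M', 'S191L', 'T19K'] ∩ ['Q949N', 'S191L'] = ['Q949N', 'S191L']

Answer: Q949N,S191L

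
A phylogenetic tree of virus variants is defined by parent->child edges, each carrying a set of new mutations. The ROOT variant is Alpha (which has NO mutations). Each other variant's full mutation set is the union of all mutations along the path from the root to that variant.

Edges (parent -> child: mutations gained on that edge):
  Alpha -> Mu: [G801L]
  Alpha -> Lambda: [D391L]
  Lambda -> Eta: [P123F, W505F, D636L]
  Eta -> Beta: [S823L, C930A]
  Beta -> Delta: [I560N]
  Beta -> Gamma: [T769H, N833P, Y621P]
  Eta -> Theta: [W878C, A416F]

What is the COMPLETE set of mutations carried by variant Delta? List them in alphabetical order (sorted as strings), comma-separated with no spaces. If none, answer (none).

Answer: C930A,D391L,D636L,I560N,P123F,S823L,W505F

Derivation:
At Alpha: gained [] -> total []
At Lambda: gained ['D391L'] -> total ['D391L']
At Eta: gained ['P123F', 'W505F', 'D636L'] -> total ['D391L', 'D636L', 'P123F', 'W505F']
At Beta: gained ['S823L', 'C930A'] -> total ['C930A', 'D391L', 'D636L', 'P123F', 'S823L', 'W505F']
At Delta: gained ['I560N'] -> total ['C930A', 'D391L', 'D636L', 'I560N', 'P123F', 'S823L', 'W505F']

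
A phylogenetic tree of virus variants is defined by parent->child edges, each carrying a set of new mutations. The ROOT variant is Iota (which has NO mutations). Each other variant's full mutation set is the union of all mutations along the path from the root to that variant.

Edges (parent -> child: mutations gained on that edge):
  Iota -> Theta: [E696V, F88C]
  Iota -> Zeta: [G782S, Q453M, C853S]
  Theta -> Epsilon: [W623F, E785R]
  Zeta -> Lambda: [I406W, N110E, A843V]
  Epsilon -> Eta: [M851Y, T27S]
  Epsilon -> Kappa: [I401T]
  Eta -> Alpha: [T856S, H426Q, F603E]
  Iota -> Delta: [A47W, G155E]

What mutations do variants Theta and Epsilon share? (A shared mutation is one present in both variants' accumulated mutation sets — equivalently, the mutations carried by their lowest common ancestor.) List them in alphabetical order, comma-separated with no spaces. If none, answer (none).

Accumulating mutations along path to Theta:
  At Iota: gained [] -> total []
  At Theta: gained ['E696V', 'F88C'] -> total ['E696V', 'F88C']
Mutations(Theta) = ['E696V', 'F88C']
Accumulating mutations along path to Epsilon:
  At Iota: gained [] -> total []
  At Theta: gained ['E696V', 'F88C'] -> total ['E696V', 'F88C']
  At Epsilon: gained ['W623F', 'E785R'] -> total ['E696V', 'E785R', 'F88C', 'W623F']
Mutations(Epsilon) = ['E696V', 'E785R', 'F88C', 'W623F']
Intersection: ['E696V', 'F88C'] ∩ ['E696V', 'E785R', 'F88C', 'W623F'] = ['E696V', 'F88C']

Answer: E696V,F88C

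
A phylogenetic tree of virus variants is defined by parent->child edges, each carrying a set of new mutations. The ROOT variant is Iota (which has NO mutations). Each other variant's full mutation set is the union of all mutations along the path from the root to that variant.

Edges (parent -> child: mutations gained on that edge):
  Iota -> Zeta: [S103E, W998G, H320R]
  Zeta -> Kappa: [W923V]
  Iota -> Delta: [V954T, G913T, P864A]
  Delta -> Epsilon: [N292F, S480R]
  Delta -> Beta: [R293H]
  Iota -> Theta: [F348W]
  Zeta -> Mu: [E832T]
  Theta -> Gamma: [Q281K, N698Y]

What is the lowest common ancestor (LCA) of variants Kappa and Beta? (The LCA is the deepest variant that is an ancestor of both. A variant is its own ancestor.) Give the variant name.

Path from root to Kappa: Iota -> Zeta -> Kappa
  ancestors of Kappa: {Iota, Zeta, Kappa}
Path from root to Beta: Iota -> Delta -> Beta
  ancestors of Beta: {Iota, Delta, Beta}
Common ancestors: {Iota}
Walk up from Beta: Beta (not in ancestors of Kappa), Delta (not in ancestors of Kappa), Iota (in ancestors of Kappa)
Deepest common ancestor (LCA) = Iota

Answer: Iota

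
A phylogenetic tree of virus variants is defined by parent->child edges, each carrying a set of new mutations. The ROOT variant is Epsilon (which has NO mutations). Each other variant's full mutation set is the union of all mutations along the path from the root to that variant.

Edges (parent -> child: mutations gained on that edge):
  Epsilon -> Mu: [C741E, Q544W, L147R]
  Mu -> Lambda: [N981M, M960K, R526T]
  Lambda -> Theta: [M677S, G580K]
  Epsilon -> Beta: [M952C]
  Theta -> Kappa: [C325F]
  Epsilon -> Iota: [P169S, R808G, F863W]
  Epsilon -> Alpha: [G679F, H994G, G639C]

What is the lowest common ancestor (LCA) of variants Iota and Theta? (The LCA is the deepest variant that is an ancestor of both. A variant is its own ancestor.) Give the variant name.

Answer: Epsilon

Derivation:
Path from root to Iota: Epsilon -> Iota
  ancestors of Iota: {Epsilon, Iota}
Path from root to Theta: Epsilon -> Mu -> Lambda -> Theta
  ancestors of Theta: {Epsilon, Mu, Lambda, Theta}
Common ancestors: {Epsilon}
Walk up from Theta: Theta (not in ancestors of Iota), Lambda (not in ancestors of Iota), Mu (not in ancestors of Iota), Epsilon (in ancestors of Iota)
Deepest common ancestor (LCA) = Epsilon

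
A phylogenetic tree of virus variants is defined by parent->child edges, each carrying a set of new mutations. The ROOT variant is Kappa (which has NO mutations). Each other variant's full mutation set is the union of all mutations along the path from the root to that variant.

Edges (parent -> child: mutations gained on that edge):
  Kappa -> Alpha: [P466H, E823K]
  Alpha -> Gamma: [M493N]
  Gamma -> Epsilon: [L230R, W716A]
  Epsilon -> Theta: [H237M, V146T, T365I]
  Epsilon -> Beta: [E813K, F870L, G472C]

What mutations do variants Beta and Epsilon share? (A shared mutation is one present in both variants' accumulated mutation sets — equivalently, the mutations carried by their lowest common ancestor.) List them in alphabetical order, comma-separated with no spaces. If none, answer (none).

Accumulating mutations along path to Beta:
  At Kappa: gained [] -> total []
  At Alpha: gained ['P466H', 'E823K'] -> total ['E823K', 'P466H']
  At Gamma: gained ['M493N'] -> total ['E823K', 'M493N', 'P466H']
  At Epsilon: gained ['L230R', 'W716A'] -> total ['E823K', 'L230R', 'M493N', 'P466H', 'W716A']
  At Beta: gained ['E813K', 'F870L', 'G472C'] -> total ['E813K', 'E823K', 'F870L', 'G472C', 'L230R', 'M493N', 'P466H', 'W716A']
Mutations(Beta) = ['E813K', 'E823K', 'F870L', 'G472C', 'L230R', 'M493N', 'P466H', 'W716A']
Accumulating mutations along path to Epsilon:
  At Kappa: gained [] -> total []
  At Alpha: gained ['P466H', 'E823K'] -> total ['E823K', 'P466H']
  At Gamma: gained ['M493N'] -> total ['E823K', 'M493N', 'P466H']
  At Epsilon: gained ['L230R', 'W716A'] -> total ['E823K', 'L230R', 'M493N', 'P466H', 'W716A']
Mutations(Epsilon) = ['E823K', 'L230R', 'M493N', 'P466H', 'W716A']
Intersection: ['E813K', 'E823K', 'F870L', 'G472C', 'L230R', 'M493N', 'P466H', 'W716A'] ∩ ['E823K', 'L230R', 'M493N', 'P466H', 'W716A'] = ['E823K', 'L230R', 'M493N', 'P466H', 'W716A']

Answer: E823K,L230R,M493N,P466H,W716A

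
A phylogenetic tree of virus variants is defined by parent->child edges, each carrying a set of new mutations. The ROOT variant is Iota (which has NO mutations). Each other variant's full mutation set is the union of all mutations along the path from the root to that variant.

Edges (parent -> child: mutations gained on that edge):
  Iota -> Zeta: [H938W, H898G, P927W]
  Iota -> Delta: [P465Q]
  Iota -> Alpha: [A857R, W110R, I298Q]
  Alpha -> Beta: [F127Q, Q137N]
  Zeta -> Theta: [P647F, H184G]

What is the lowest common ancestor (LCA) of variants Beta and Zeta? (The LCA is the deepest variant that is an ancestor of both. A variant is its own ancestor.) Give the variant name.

Answer: Iota

Derivation:
Path from root to Beta: Iota -> Alpha -> Beta
  ancestors of Beta: {Iota, Alpha, Beta}
Path from root to Zeta: Iota -> Zeta
  ancestors of Zeta: {Iota, Zeta}
Common ancestors: {Iota}
Walk up from Zeta: Zeta (not in ancestors of Beta), Iota (in ancestors of Beta)
Deepest common ancestor (LCA) = Iota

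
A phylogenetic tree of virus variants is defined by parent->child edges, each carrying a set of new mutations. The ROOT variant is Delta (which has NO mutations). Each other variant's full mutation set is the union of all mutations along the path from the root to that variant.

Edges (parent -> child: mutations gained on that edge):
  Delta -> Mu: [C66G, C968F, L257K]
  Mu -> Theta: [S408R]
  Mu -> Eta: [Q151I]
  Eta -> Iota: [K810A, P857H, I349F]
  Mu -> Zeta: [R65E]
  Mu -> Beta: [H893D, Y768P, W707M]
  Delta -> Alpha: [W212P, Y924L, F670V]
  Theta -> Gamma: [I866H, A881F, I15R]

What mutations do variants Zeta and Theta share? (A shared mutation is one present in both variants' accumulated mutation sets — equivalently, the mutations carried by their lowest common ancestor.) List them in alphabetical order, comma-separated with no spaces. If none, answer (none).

Answer: C66G,C968F,L257K

Derivation:
Accumulating mutations along path to Zeta:
  At Delta: gained [] -> total []
  At Mu: gained ['C66G', 'C968F', 'L257K'] -> total ['C66G', 'C968F', 'L257K']
  At Zeta: gained ['R65E'] -> total ['C66G', 'C968F', 'L257K', 'R65E']
Mutations(Zeta) = ['C66G', 'C968F', 'L257K', 'R65E']
Accumulating mutations along path to Theta:
  At Delta: gained [] -> total []
  At Mu: gained ['C66G', 'C968F', 'L257K'] -> total ['C66G', 'C968F', 'L257K']
  At Theta: gained ['S408R'] -> total ['C66G', 'C968F', 'L257K', 'S408R']
Mutations(Theta) = ['C66G', 'C968F', 'L257K', 'S408R']
Intersection: ['C66G', 'C968F', 'L257K', 'R65E'] ∩ ['C66G', 'C968F', 'L257K', 'S408R'] = ['C66G', 'C968F', 'L257K']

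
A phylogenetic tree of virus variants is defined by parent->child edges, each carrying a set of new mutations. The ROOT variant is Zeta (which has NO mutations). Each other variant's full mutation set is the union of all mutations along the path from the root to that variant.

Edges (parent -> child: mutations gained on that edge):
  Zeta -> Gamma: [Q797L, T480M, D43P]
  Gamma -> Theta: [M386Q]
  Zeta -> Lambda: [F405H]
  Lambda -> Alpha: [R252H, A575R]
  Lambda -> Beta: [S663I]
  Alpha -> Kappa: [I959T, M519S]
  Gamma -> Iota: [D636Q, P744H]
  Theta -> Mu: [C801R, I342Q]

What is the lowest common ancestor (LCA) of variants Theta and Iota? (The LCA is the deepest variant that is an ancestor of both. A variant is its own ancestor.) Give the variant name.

Answer: Gamma

Derivation:
Path from root to Theta: Zeta -> Gamma -> Theta
  ancestors of Theta: {Zeta, Gamma, Theta}
Path from root to Iota: Zeta -> Gamma -> Iota
  ancestors of Iota: {Zeta, Gamma, Iota}
Common ancestors: {Zeta, Gamma}
Walk up from Iota: Iota (not in ancestors of Theta), Gamma (in ancestors of Theta), Zeta (in ancestors of Theta)
Deepest common ancestor (LCA) = Gamma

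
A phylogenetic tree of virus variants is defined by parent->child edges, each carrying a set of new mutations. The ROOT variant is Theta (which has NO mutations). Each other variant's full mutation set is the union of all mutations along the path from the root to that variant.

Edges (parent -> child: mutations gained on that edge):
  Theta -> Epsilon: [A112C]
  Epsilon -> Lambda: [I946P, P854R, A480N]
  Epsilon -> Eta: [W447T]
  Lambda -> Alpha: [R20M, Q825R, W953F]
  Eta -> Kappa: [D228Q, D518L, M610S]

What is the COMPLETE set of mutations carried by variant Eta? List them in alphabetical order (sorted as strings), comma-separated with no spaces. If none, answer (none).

At Theta: gained [] -> total []
At Epsilon: gained ['A112C'] -> total ['A112C']
At Eta: gained ['W447T'] -> total ['A112C', 'W447T']

Answer: A112C,W447T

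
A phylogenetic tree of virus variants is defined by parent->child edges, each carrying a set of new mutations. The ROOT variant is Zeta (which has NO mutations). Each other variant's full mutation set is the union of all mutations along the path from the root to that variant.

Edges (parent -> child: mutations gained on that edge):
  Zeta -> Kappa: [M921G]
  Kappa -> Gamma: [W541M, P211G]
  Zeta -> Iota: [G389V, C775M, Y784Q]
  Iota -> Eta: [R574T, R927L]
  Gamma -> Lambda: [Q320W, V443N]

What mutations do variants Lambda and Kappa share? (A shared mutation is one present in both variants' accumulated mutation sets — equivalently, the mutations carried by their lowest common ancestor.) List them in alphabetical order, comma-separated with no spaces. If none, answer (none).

Answer: M921G

Derivation:
Accumulating mutations along path to Lambda:
  At Zeta: gained [] -> total []
  At Kappa: gained ['M921G'] -> total ['M921G']
  At Gamma: gained ['W541M', 'P211G'] -> total ['M921G', 'P211G', 'W541M']
  At Lambda: gained ['Q320W', 'V443N'] -> total ['M921G', 'P211G', 'Q320W', 'V443N', 'W541M']
Mutations(Lambda) = ['M921G', 'P211G', 'Q320W', 'V443N', 'W541M']
Accumulating mutations along path to Kappa:
  At Zeta: gained [] -> total []
  At Kappa: gained ['M921G'] -> total ['M921G']
Mutations(Kappa) = ['M921G']
Intersection: ['M921G', 'P211G', 'Q320W', 'V443N', 'W541M'] ∩ ['M921G'] = ['M921G']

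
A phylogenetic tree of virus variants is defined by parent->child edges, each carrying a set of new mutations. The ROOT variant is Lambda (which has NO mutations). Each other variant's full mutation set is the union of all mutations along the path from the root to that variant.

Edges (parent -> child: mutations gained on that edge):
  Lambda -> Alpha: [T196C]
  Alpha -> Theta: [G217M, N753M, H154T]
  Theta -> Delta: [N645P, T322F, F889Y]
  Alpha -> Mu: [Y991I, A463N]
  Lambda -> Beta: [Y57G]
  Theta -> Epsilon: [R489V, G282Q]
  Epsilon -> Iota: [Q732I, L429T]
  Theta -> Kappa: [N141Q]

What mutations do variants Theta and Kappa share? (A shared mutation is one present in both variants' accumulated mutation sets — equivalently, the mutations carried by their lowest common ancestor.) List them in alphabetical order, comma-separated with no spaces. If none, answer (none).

Answer: G217M,H154T,N753M,T196C

Derivation:
Accumulating mutations along path to Theta:
  At Lambda: gained [] -> total []
  At Alpha: gained ['T196C'] -> total ['T196C']
  At Theta: gained ['G217M', 'N753M', 'H154T'] -> total ['G217M', 'H154T', 'N753M', 'T196C']
Mutations(Theta) = ['G217M', 'H154T', 'N753M', 'T196C']
Accumulating mutations along path to Kappa:
  At Lambda: gained [] -> total []
  At Alpha: gained ['T196C'] -> total ['T196C']
  At Theta: gained ['G217M', 'N753M', 'H154T'] -> total ['G217M', 'H154T', 'N753M', 'T196C']
  At Kappa: gained ['N141Q'] -> total ['G217M', 'H154T', 'N141Q', 'N753M', 'T196C']
Mutations(Kappa) = ['G217M', 'H154T', 'N141Q', 'N753M', 'T196C']
Intersection: ['G217M', 'H154T', 'N753M', 'T196C'] ∩ ['G217M', 'H154T', 'N141Q', 'N753M', 'T196C'] = ['G217M', 'H154T', 'N753M', 'T196C']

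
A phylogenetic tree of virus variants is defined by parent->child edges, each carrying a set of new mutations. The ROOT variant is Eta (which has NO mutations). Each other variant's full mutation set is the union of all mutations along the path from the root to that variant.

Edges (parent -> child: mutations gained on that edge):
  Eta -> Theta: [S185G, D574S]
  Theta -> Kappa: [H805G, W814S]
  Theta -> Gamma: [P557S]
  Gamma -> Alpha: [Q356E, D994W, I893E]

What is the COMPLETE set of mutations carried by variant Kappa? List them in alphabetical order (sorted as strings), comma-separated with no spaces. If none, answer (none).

At Eta: gained [] -> total []
At Theta: gained ['S185G', 'D574S'] -> total ['D574S', 'S185G']
At Kappa: gained ['H805G', 'W814S'] -> total ['D574S', 'H805G', 'S185G', 'W814S']

Answer: D574S,H805G,S185G,W814S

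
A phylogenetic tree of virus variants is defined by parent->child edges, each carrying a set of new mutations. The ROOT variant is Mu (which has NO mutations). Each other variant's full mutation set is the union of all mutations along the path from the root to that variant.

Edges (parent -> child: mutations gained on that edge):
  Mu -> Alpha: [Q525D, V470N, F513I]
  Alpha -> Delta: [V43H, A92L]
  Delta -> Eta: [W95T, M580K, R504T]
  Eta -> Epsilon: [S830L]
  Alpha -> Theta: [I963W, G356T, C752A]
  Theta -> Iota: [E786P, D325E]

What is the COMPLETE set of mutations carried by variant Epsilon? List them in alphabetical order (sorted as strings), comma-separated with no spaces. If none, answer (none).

Answer: A92L,F513I,M580K,Q525D,R504T,S830L,V43H,V470N,W95T

Derivation:
At Mu: gained [] -> total []
At Alpha: gained ['Q525D', 'V470N', 'F513I'] -> total ['F513I', 'Q525D', 'V470N']
At Delta: gained ['V43H', 'A92L'] -> total ['A92L', 'F513I', 'Q525D', 'V43H', 'V470N']
At Eta: gained ['W95T', 'M580K', 'R504T'] -> total ['A92L', 'F513I', 'M580K', 'Q525D', 'R504T', 'V43H', 'V470N', 'W95T']
At Epsilon: gained ['S830L'] -> total ['A92L', 'F513I', 'M580K', 'Q525D', 'R504T', 'S830L', 'V43H', 'V470N', 'W95T']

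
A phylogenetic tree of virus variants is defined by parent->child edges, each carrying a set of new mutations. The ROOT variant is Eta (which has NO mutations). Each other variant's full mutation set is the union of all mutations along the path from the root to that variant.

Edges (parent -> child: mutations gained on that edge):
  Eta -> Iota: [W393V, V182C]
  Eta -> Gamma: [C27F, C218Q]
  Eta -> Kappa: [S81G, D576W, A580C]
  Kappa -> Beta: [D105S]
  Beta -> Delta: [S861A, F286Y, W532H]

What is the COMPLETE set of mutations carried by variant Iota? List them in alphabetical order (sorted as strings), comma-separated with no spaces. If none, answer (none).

Answer: V182C,W393V

Derivation:
At Eta: gained [] -> total []
At Iota: gained ['W393V', 'V182C'] -> total ['V182C', 'W393V']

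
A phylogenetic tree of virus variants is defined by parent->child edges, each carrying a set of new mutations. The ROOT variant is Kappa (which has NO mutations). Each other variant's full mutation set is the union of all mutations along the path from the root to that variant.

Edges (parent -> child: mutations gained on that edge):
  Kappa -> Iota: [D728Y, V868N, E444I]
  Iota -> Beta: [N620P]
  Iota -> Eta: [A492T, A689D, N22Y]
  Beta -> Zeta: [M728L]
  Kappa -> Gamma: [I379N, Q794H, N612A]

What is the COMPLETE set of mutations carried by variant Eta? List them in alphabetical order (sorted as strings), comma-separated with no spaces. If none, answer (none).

At Kappa: gained [] -> total []
At Iota: gained ['D728Y', 'V868N', 'E444I'] -> total ['D728Y', 'E444I', 'V868N']
At Eta: gained ['A492T', 'A689D', 'N22Y'] -> total ['A492T', 'A689D', 'D728Y', 'E444I', 'N22Y', 'V868N']

Answer: A492T,A689D,D728Y,E444I,N22Y,V868N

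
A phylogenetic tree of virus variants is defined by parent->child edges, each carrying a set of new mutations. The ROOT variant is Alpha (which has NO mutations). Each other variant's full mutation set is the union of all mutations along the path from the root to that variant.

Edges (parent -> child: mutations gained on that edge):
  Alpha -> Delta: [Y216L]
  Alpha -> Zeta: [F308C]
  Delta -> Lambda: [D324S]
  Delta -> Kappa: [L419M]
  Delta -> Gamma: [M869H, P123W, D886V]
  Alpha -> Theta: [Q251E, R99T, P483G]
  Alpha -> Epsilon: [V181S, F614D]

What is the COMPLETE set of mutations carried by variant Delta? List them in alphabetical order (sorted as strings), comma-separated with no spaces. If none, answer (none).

At Alpha: gained [] -> total []
At Delta: gained ['Y216L'] -> total ['Y216L']

Answer: Y216L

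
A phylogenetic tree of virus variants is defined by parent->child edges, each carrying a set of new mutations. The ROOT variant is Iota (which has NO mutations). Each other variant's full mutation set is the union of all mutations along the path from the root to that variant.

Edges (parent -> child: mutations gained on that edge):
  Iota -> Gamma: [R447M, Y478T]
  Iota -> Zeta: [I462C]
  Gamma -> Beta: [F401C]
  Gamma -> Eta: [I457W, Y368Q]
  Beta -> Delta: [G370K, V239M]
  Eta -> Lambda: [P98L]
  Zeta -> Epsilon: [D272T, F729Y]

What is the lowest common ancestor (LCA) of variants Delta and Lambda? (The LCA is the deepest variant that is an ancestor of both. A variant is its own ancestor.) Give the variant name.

Path from root to Delta: Iota -> Gamma -> Beta -> Delta
  ancestors of Delta: {Iota, Gamma, Beta, Delta}
Path from root to Lambda: Iota -> Gamma -> Eta -> Lambda
  ancestors of Lambda: {Iota, Gamma, Eta, Lambda}
Common ancestors: {Iota, Gamma}
Walk up from Lambda: Lambda (not in ancestors of Delta), Eta (not in ancestors of Delta), Gamma (in ancestors of Delta), Iota (in ancestors of Delta)
Deepest common ancestor (LCA) = Gamma

Answer: Gamma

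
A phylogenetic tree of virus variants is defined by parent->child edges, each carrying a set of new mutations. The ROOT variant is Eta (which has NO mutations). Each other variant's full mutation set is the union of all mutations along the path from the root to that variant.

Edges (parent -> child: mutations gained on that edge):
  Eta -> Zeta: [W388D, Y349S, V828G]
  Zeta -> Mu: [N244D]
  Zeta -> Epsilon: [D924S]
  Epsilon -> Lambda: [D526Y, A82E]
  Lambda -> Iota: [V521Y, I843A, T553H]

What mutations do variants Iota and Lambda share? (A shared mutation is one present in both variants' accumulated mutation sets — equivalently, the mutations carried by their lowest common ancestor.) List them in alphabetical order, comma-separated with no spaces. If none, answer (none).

Answer: A82E,D526Y,D924S,V828G,W388D,Y349S

Derivation:
Accumulating mutations along path to Iota:
  At Eta: gained [] -> total []
  At Zeta: gained ['W388D', 'Y349S', 'V828G'] -> total ['V828G', 'W388D', 'Y349S']
  At Epsilon: gained ['D924S'] -> total ['D924S', 'V828G', 'W388D', 'Y349S']
  At Lambda: gained ['D526Y', 'A82E'] -> total ['A82E', 'D526Y', 'D924S', 'V828G', 'W388D', 'Y349S']
  At Iota: gained ['V521Y', 'I843A', 'T553H'] -> total ['A82E', 'D526Y', 'D924S', 'I843A', 'T553H', 'V521Y', 'V828G', 'W388D', 'Y349S']
Mutations(Iota) = ['A82E', 'D526Y', 'D924S', 'I843A', 'T553H', 'V521Y', 'V828G', 'W388D', 'Y349S']
Accumulating mutations along path to Lambda:
  At Eta: gained [] -> total []
  At Zeta: gained ['W388D', 'Y349S', 'V828G'] -> total ['V828G', 'W388D', 'Y349S']
  At Epsilon: gained ['D924S'] -> total ['D924S', 'V828G', 'W388D', 'Y349S']
  At Lambda: gained ['D526Y', 'A82E'] -> total ['A82E', 'D526Y', 'D924S', 'V828G', 'W388D', 'Y349S']
Mutations(Lambda) = ['A82E', 'D526Y', 'D924S', 'V828G', 'W388D', 'Y349S']
Intersection: ['A82E', 'D526Y', 'D924S', 'I843A', 'T553H', 'V521Y', 'V828G', 'W388D', 'Y349S'] ∩ ['A82E', 'D526Y', 'D924S', 'V828G', 'W388D', 'Y349S'] = ['A82E', 'D526Y', 'D924S', 'V828G', 'W388D', 'Y349S']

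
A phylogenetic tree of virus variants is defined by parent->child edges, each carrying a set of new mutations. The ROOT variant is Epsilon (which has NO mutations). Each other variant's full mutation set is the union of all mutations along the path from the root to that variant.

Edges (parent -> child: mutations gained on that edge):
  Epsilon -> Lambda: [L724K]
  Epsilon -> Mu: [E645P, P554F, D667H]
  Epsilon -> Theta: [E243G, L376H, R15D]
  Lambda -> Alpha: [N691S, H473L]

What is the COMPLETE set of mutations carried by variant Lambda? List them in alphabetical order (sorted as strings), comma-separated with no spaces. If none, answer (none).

At Epsilon: gained [] -> total []
At Lambda: gained ['L724K'] -> total ['L724K']

Answer: L724K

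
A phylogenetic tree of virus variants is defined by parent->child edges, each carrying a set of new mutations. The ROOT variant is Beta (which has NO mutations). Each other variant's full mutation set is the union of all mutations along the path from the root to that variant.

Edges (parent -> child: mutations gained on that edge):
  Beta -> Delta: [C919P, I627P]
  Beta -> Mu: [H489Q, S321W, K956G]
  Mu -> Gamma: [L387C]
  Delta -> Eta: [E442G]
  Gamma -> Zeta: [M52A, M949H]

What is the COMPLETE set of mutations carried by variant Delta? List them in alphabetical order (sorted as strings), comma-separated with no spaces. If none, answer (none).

Answer: C919P,I627P

Derivation:
At Beta: gained [] -> total []
At Delta: gained ['C919P', 'I627P'] -> total ['C919P', 'I627P']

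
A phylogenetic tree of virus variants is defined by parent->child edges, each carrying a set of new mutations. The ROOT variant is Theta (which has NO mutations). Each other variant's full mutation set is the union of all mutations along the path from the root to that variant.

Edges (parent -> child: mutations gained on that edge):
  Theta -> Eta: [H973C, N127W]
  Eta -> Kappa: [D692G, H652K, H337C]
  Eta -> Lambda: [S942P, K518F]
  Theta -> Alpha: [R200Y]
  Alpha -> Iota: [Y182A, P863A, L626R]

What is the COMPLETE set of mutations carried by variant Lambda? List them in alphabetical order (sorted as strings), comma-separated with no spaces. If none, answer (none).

Answer: H973C,K518F,N127W,S942P

Derivation:
At Theta: gained [] -> total []
At Eta: gained ['H973C', 'N127W'] -> total ['H973C', 'N127W']
At Lambda: gained ['S942P', 'K518F'] -> total ['H973C', 'K518F', 'N127W', 'S942P']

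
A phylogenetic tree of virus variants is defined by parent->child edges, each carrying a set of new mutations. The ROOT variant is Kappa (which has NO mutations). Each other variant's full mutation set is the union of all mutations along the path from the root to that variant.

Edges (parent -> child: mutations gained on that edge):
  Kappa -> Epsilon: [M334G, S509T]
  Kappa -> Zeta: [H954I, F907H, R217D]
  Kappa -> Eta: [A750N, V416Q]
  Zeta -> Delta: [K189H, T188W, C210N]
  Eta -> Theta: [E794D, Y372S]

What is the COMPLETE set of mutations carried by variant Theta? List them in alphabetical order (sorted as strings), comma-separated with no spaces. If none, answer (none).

At Kappa: gained [] -> total []
At Eta: gained ['A750N', 'V416Q'] -> total ['A750N', 'V416Q']
At Theta: gained ['E794D', 'Y372S'] -> total ['A750N', 'E794D', 'V416Q', 'Y372S']

Answer: A750N,E794D,V416Q,Y372S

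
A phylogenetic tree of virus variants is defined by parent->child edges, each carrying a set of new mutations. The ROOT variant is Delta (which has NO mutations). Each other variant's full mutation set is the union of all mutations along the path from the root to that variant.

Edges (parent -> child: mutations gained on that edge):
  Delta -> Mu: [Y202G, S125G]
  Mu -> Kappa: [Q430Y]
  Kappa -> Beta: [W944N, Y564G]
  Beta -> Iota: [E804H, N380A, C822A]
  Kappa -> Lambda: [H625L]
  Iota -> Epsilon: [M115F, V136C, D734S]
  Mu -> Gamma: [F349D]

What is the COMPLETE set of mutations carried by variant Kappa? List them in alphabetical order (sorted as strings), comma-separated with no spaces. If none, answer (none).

At Delta: gained [] -> total []
At Mu: gained ['Y202G', 'S125G'] -> total ['S125G', 'Y202G']
At Kappa: gained ['Q430Y'] -> total ['Q430Y', 'S125G', 'Y202G']

Answer: Q430Y,S125G,Y202G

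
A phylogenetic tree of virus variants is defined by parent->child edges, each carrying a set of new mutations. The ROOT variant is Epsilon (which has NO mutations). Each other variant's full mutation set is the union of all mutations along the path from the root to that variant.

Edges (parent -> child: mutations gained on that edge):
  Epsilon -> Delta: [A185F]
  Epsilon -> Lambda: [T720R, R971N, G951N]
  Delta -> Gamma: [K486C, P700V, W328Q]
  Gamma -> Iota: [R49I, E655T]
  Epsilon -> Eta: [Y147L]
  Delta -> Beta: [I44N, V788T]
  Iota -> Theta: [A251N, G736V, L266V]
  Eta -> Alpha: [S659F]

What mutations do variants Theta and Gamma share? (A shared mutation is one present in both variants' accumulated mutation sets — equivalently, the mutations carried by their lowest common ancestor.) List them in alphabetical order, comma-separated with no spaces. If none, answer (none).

Accumulating mutations along path to Theta:
  At Epsilon: gained [] -> total []
  At Delta: gained ['A185F'] -> total ['A185F']
  At Gamma: gained ['K486C', 'P700V', 'W328Q'] -> total ['A185F', 'K486C', 'P700V', 'W328Q']
  At Iota: gained ['R49I', 'E655T'] -> total ['A185F', 'E655T', 'K486C', 'P700V', 'R49I', 'W328Q']
  At Theta: gained ['A251N', 'G736V', 'L266V'] -> total ['A185F', 'A251N', 'E655T', 'G736V', 'K486C', 'L266V', 'P700V', 'R49I', 'W328Q']
Mutations(Theta) = ['A185F', 'A251N', 'E655T', 'G736V', 'K486C', 'L266V', 'P700V', 'R49I', 'W328Q']
Accumulating mutations along path to Gamma:
  At Epsilon: gained [] -> total []
  At Delta: gained ['A185F'] -> total ['A185F']
  At Gamma: gained ['K486C', 'P700V', 'W328Q'] -> total ['A185F', 'K486C', 'P700V', 'W328Q']
Mutations(Gamma) = ['A185F', 'K486C', 'P700V', 'W328Q']
Intersection: ['A185F', 'A251N', 'E655T', 'G736V', 'K486C', 'L266V', 'P700V', 'R49I', 'W328Q'] ∩ ['A185F', 'K486C', 'P700V', 'W328Q'] = ['A185F', 'K486C', 'P700V', 'W328Q']

Answer: A185F,K486C,P700V,W328Q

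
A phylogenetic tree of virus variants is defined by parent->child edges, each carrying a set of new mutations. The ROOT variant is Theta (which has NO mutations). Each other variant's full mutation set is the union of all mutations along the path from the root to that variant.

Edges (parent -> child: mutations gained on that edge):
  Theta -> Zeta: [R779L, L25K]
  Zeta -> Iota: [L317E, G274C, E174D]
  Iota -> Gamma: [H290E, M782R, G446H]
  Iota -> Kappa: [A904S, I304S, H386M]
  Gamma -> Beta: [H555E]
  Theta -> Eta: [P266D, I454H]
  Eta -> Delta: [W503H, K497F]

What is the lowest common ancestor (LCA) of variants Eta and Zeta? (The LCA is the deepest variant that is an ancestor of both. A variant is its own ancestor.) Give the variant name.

Path from root to Eta: Theta -> Eta
  ancestors of Eta: {Theta, Eta}
Path from root to Zeta: Theta -> Zeta
  ancestors of Zeta: {Theta, Zeta}
Common ancestors: {Theta}
Walk up from Zeta: Zeta (not in ancestors of Eta), Theta (in ancestors of Eta)
Deepest common ancestor (LCA) = Theta

Answer: Theta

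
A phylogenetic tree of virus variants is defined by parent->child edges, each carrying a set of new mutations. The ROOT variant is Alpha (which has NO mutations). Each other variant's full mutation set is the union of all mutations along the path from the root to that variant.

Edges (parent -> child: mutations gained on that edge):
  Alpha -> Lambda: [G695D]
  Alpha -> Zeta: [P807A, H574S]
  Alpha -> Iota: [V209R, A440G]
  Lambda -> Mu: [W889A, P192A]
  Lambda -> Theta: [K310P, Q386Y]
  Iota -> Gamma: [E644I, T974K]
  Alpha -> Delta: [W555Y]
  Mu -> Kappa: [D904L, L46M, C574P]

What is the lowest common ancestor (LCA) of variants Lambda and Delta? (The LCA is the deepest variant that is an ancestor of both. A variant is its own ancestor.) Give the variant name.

Path from root to Lambda: Alpha -> Lambda
  ancestors of Lambda: {Alpha, Lambda}
Path from root to Delta: Alpha -> Delta
  ancestors of Delta: {Alpha, Delta}
Common ancestors: {Alpha}
Walk up from Delta: Delta (not in ancestors of Lambda), Alpha (in ancestors of Lambda)
Deepest common ancestor (LCA) = Alpha

Answer: Alpha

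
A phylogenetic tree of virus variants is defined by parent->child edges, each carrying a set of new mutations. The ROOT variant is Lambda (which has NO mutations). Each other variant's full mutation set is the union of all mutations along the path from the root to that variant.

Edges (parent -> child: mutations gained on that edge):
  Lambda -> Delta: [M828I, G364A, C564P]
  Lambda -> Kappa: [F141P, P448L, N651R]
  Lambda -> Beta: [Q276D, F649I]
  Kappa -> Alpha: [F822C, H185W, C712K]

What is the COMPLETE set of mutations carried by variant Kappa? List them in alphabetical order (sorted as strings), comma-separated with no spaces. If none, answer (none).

At Lambda: gained [] -> total []
At Kappa: gained ['F141P', 'P448L', 'N651R'] -> total ['F141P', 'N651R', 'P448L']

Answer: F141P,N651R,P448L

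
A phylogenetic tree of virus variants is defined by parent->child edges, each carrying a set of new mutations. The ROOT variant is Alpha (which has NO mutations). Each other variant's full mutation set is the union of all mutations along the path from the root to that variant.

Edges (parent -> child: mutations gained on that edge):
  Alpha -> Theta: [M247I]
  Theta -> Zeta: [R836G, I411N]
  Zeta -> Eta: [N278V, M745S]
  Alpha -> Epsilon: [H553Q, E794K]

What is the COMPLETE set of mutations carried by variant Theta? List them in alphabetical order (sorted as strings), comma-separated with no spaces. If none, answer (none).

Answer: M247I

Derivation:
At Alpha: gained [] -> total []
At Theta: gained ['M247I'] -> total ['M247I']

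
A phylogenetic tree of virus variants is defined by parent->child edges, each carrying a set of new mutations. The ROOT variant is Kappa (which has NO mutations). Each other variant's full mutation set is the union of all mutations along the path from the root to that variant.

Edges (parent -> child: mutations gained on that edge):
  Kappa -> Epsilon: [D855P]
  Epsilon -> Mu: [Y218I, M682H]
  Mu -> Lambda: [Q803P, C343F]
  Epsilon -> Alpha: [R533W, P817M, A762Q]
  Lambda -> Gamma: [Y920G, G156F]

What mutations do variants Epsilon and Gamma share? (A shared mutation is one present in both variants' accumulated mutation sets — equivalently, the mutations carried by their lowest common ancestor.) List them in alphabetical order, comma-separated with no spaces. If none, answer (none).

Accumulating mutations along path to Epsilon:
  At Kappa: gained [] -> total []
  At Epsilon: gained ['D855P'] -> total ['D855P']
Mutations(Epsilon) = ['D855P']
Accumulating mutations along path to Gamma:
  At Kappa: gained [] -> total []
  At Epsilon: gained ['D855P'] -> total ['D855P']
  At Mu: gained ['Y218I', 'M682H'] -> total ['D855P', 'M682H', 'Y218I']
  At Lambda: gained ['Q803P', 'C343F'] -> total ['C343F', 'D855P', 'M682H', 'Q803P', 'Y218I']
  At Gamma: gained ['Y920G', 'G156F'] -> total ['C343F', 'D855P', 'G156F', 'M682H', 'Q803P', 'Y218I', 'Y920G']
Mutations(Gamma) = ['C343F', 'D855P', 'G156F', 'M682H', 'Q803P', 'Y218I', 'Y920G']
Intersection: ['D855P'] ∩ ['C343F', 'D855P', 'G156F', 'M682H', 'Q803P', 'Y218I', 'Y920G'] = ['D855P']

Answer: D855P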